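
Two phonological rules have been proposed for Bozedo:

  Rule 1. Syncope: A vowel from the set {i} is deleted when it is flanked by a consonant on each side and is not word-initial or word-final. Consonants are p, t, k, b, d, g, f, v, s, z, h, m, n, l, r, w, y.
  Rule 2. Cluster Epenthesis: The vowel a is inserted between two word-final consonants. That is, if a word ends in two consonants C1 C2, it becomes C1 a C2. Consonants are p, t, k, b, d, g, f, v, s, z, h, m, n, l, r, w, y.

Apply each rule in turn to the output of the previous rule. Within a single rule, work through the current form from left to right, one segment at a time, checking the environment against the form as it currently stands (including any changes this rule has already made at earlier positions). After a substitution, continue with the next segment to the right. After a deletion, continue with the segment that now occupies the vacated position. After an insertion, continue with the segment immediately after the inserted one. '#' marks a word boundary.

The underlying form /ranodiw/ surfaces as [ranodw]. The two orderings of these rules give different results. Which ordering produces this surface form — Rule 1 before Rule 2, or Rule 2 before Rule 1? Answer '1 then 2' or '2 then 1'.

Order 1 then 2:
  1 Syncope: [ranodiw] → [ranodw]
  2 Cluster Epenthesis: [ranodw] → [ranodaw]
  result: [ranodaw]
Order 2 then 1:
  2 Cluster Epenthesis: no change — [ranodiw]
  1 Syncope: [ranodiw] → [ranodw]
  result: [ranodw]

2 then 1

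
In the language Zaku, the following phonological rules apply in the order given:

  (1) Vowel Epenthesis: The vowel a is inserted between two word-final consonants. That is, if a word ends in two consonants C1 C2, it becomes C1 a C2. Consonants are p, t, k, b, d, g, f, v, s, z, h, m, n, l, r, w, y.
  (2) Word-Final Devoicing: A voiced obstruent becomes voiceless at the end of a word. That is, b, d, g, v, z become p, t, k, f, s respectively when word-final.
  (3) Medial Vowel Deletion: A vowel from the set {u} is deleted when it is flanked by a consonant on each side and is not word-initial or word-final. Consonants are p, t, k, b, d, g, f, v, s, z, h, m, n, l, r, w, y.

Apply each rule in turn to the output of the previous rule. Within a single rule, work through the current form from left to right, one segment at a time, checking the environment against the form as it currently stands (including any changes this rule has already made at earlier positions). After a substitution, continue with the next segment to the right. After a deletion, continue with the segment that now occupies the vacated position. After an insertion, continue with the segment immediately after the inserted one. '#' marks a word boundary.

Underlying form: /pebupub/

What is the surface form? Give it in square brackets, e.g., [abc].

(1) Vowel Epenthesis: no change — [pebupub]
(2) Word-Final Devoicing: [pebupub] → [pebupup]
(3) Medial Vowel Deletion: [pebupup] → [pebpp]

[pebpp]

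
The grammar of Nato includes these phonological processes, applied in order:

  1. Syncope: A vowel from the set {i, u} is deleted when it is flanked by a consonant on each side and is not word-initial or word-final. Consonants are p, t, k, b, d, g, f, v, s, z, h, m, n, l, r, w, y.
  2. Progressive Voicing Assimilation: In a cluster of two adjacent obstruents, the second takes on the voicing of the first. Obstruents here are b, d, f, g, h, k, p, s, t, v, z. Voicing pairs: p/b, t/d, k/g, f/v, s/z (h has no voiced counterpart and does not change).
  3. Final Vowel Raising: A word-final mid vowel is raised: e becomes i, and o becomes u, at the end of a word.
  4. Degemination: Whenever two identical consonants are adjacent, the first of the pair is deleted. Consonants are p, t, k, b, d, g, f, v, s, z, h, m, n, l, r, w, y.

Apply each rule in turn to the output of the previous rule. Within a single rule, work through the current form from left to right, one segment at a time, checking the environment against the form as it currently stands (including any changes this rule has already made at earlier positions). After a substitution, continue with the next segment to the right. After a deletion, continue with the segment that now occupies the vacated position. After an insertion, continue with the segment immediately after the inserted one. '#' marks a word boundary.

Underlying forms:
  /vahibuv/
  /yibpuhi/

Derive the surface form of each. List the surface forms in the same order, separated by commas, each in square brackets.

/vahibuv/:
  1 Syncope: [vahibuv] → [vahbv]
  2 Progressive Voicing Assimilation: [vahbv] → [vahpf]
  3 Final Vowel Raising: no change — [vahpf]
  4 Degemination: no change — [vahpf]
/yibpuhi/:
  1 Syncope: [yibpuhi] → [ybphi]
  2 Progressive Voicing Assimilation: [ybphi] → [ybbhi]
  3 Final Vowel Raising: no change — [ybbhi]
  4 Degemination: [ybbhi] → [ybhi]

[vahpf], [ybhi]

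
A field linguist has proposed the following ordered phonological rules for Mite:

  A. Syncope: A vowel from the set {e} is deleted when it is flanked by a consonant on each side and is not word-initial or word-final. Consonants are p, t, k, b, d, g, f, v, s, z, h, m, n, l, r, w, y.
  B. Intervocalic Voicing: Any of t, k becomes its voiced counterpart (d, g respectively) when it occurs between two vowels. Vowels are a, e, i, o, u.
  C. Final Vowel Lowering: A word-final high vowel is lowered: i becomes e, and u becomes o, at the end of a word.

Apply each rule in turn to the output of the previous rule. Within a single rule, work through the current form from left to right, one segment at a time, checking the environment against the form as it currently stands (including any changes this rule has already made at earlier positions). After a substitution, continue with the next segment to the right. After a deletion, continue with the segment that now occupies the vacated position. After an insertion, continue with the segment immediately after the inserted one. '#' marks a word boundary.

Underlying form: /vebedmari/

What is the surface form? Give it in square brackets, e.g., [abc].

[vbdmare]

A Syncope: [vebedmari] → [vbdmari]
B Intervocalic Voicing: no change — [vbdmari]
C Final Vowel Lowering: [vbdmari] → [vbdmare]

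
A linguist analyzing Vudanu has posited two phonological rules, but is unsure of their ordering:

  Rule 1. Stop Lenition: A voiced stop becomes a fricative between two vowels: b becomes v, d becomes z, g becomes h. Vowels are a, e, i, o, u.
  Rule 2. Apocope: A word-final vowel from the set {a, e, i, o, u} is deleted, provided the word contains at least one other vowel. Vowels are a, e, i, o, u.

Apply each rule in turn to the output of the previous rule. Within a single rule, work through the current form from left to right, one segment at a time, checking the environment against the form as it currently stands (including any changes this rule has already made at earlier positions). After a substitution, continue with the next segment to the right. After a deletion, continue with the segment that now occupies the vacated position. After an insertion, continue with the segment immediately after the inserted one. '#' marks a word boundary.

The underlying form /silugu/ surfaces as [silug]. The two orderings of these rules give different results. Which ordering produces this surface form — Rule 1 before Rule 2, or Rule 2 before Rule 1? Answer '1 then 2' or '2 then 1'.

2 then 1

Order 1 then 2:
  1 Stop Lenition: [silugu] → [siluhu]
  2 Apocope: [siluhu] → [siluh]
  result: [siluh]
Order 2 then 1:
  2 Apocope: [silugu] → [silug]
  1 Stop Lenition: no change — [silug]
  result: [silug]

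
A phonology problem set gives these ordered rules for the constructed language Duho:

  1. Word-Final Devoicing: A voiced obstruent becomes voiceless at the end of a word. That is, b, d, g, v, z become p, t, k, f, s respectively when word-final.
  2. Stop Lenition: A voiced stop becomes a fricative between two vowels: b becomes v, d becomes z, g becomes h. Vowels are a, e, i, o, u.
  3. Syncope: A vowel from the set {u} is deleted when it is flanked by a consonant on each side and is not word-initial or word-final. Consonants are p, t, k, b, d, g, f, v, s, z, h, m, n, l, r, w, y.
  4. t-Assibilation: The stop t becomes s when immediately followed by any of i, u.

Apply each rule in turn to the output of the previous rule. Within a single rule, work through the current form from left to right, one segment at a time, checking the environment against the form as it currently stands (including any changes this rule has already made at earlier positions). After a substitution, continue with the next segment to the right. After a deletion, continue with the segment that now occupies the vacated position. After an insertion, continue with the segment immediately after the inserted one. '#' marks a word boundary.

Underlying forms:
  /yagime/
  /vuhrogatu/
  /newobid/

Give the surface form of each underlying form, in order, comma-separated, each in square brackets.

/yagime/:
  1 Word-Final Devoicing: no change — [yagime]
  2 Stop Lenition: [yagime] → [yahime]
  3 Syncope: no change — [yahime]
  4 t-Assibilation: no change — [yahime]
/vuhrogatu/:
  1 Word-Final Devoicing: no change — [vuhrogatu]
  2 Stop Lenition: [vuhrogatu] → [vuhrohatu]
  3 Syncope: [vuhrohatu] → [vhrohatu]
  4 t-Assibilation: [vhrohatu] → [vhrohasu]
/newobid/:
  1 Word-Final Devoicing: [newobid] → [newobit]
  2 Stop Lenition: [newobit] → [newovit]
  3 Syncope: no change — [newovit]
  4 t-Assibilation: no change — [newovit]

[yahime], [vhrohasu], [newovit]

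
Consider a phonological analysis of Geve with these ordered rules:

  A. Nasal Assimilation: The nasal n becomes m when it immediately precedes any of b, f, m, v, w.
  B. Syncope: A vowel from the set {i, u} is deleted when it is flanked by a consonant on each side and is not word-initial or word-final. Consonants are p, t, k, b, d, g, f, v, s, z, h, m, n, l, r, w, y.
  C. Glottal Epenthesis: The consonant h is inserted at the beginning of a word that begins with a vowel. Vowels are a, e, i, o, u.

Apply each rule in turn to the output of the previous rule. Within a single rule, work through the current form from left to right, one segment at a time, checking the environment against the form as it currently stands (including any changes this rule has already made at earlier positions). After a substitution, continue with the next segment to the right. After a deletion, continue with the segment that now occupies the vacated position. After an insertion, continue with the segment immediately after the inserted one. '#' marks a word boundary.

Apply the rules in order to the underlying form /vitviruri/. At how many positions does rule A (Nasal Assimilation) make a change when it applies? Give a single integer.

A Nasal Assimilation: no change — [vitviruri]
B Syncope: [vitviruri] → [vtvrri]
C Glottal Epenthesis: no change — [vtvrri]
Rule A changed 0 position(s).

0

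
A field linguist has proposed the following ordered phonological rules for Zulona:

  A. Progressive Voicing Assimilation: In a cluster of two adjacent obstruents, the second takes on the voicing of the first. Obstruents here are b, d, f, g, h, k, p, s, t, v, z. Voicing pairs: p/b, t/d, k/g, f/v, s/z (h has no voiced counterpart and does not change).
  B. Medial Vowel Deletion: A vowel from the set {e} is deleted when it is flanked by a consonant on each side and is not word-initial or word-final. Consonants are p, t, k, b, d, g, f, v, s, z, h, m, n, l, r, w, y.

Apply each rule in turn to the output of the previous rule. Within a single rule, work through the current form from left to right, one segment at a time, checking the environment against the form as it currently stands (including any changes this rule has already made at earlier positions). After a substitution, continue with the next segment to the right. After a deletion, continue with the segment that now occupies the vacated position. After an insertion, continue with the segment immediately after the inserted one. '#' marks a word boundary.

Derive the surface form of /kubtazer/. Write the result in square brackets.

A Progressive Voicing Assimilation: [kubtazer] → [kubdazer]
B Medial Vowel Deletion: [kubdazer] → [kubdazr]

[kubdazr]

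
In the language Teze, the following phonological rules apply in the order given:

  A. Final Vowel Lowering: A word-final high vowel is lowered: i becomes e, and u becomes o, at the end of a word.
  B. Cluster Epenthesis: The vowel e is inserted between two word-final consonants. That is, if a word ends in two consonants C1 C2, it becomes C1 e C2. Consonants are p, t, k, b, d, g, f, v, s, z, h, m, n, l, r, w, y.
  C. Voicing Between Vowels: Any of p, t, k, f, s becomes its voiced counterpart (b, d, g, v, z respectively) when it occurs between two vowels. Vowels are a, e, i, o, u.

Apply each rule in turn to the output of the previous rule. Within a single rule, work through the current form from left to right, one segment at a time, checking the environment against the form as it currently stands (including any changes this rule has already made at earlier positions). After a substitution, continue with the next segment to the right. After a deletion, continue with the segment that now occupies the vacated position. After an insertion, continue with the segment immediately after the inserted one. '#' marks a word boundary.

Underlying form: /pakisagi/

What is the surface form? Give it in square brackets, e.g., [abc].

A Final Vowel Lowering: [pakisagi] → [pakisage]
B Cluster Epenthesis: no change — [pakisage]
C Voicing Between Vowels: [pakisage] → [pagizage]

[pagizage]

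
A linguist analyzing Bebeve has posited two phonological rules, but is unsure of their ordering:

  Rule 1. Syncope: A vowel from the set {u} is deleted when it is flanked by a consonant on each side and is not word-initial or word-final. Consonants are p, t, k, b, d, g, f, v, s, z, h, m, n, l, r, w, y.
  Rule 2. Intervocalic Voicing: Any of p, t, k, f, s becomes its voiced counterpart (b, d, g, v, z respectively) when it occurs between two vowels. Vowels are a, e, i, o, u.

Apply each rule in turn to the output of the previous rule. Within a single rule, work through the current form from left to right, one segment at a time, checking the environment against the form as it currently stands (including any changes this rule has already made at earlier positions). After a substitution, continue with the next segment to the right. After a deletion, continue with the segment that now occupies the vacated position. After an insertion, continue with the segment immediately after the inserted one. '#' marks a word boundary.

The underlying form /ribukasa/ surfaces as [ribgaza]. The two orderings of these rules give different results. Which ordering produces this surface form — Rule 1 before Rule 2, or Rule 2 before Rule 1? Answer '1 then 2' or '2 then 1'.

Order 1 then 2:
  1 Syncope: [ribukasa] → [ribkasa]
  2 Intervocalic Voicing: [ribkasa] → [ribkaza]
  result: [ribkaza]
Order 2 then 1:
  2 Intervocalic Voicing: [ribukasa] → [ribugaza]
  1 Syncope: [ribugaza] → [ribgaza]
  result: [ribgaza]

2 then 1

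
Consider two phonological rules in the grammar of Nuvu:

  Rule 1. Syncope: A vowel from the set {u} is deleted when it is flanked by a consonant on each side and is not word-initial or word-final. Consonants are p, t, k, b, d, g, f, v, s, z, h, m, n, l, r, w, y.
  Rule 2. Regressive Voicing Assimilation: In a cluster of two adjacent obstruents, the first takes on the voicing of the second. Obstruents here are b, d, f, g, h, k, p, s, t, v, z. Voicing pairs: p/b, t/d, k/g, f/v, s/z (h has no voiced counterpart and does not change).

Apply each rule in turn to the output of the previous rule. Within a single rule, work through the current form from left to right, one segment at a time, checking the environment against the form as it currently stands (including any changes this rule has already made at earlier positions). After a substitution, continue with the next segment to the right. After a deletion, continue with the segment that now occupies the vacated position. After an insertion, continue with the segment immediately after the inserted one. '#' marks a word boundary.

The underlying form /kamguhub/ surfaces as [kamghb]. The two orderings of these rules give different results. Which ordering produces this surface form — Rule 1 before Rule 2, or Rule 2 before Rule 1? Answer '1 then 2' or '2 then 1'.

Order 1 then 2:
  1 Syncope: [kamguhub] → [kamghb]
  2 Regressive Voicing Assimilation: [kamghb] → [kamkhb]
  result: [kamkhb]
Order 2 then 1:
  2 Regressive Voicing Assimilation: no change — [kamguhub]
  1 Syncope: [kamguhub] → [kamghb]
  result: [kamghb]

2 then 1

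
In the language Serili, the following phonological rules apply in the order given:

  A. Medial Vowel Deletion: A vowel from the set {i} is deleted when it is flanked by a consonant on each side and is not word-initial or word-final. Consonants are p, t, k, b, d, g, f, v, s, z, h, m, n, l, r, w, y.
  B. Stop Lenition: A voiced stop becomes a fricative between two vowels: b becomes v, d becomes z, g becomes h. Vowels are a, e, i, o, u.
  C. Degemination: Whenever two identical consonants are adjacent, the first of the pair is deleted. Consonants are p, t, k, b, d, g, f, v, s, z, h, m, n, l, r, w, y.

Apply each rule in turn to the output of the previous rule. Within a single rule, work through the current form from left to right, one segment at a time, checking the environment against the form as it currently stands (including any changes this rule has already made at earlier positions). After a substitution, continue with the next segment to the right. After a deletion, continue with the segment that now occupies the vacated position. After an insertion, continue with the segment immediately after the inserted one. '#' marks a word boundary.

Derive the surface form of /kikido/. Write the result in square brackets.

[kdo]

A Medial Vowel Deletion: [kikido] → [kkdo]
B Stop Lenition: no change — [kkdo]
C Degemination: [kkdo] → [kdo]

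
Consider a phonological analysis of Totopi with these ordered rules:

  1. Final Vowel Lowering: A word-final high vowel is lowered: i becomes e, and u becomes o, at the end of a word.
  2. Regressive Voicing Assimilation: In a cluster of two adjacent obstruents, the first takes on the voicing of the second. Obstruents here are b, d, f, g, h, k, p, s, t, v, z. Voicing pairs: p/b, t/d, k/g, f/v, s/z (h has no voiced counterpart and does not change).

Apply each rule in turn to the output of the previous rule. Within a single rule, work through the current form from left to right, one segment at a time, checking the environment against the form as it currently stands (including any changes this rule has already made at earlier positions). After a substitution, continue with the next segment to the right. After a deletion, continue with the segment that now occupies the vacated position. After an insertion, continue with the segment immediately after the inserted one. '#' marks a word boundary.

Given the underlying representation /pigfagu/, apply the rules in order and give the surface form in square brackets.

[pikfago]

1 Final Vowel Lowering: [pigfagu] → [pigfago]
2 Regressive Voicing Assimilation: [pigfago] → [pikfago]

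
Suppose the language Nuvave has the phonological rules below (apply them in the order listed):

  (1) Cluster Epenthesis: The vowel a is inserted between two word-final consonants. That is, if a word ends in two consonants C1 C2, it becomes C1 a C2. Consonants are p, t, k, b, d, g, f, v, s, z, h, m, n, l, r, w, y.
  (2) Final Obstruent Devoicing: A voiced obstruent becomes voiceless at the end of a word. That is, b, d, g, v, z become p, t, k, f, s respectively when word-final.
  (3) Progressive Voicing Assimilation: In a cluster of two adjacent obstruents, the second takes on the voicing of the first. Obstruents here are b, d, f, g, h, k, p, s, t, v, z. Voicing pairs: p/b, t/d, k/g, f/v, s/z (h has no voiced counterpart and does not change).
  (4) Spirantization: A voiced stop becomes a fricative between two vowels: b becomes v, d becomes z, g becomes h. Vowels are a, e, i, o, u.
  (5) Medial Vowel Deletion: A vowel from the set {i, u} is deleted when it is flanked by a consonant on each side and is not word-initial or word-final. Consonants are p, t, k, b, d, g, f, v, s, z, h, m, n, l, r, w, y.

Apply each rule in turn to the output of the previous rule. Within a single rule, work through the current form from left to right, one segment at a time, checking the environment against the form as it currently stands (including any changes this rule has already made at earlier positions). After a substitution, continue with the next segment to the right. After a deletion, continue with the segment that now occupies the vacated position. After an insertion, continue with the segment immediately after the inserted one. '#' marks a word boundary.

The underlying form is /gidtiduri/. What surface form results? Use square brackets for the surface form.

[gddzri]

(1) Cluster Epenthesis: no change — [gidtiduri]
(2) Final Obstruent Devoicing: no change — [gidtiduri]
(3) Progressive Voicing Assimilation: [gidtiduri] → [giddiduri]
(4) Spirantization: [giddiduri] → [giddizuri]
(5) Medial Vowel Deletion: [giddizuri] → [gddzri]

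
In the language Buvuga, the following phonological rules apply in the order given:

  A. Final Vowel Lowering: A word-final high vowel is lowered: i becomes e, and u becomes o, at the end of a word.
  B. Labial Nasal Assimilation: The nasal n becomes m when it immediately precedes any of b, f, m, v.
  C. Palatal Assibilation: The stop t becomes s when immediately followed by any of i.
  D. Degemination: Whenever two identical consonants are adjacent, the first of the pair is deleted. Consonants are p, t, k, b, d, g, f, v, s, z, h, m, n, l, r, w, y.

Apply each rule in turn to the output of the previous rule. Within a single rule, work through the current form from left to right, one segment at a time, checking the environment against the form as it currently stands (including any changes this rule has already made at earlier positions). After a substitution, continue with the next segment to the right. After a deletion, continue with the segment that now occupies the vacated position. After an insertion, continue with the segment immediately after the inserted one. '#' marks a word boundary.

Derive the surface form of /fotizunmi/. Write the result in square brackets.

A Final Vowel Lowering: [fotizunmi] → [fotizunme]
B Labial Nasal Assimilation: [fotizunme] → [fotizumme]
C Palatal Assibilation: [fotizumme] → [fosizumme]
D Degemination: [fosizumme] → [fosizume]

[fosizume]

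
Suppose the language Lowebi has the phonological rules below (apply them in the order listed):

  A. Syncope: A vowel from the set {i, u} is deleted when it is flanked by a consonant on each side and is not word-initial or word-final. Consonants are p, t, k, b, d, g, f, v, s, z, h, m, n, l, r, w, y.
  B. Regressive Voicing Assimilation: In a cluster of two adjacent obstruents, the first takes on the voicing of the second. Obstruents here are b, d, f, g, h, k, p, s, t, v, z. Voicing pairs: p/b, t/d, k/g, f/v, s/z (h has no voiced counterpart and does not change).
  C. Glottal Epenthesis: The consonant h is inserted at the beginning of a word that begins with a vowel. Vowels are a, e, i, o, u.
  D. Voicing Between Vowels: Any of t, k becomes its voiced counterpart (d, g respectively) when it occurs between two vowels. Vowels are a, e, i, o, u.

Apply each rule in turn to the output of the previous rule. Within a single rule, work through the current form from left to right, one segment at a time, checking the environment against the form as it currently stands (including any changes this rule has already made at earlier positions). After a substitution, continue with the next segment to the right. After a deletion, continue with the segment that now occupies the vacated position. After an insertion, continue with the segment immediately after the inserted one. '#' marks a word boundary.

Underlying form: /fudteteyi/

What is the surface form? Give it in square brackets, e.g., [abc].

A Syncope: [fudteteyi] → [fdteteyi]
B Regressive Voicing Assimilation: [fdteteyi] → [vtteteyi]
C Glottal Epenthesis: no change — [vtteteyi]
D Voicing Between Vowels: [vtteteyi] → [vttedeyi]

[vttedeyi]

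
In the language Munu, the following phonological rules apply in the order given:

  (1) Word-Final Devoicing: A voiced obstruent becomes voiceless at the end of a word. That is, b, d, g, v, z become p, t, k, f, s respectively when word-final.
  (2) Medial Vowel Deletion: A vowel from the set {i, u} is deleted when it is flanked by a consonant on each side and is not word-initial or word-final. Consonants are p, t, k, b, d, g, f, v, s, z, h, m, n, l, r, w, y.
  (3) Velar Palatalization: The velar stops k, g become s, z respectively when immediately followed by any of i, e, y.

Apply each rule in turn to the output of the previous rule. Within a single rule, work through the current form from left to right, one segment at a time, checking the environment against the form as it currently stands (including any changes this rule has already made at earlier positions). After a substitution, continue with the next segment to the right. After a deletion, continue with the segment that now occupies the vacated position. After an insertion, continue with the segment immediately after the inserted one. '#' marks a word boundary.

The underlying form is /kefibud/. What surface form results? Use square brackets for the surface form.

(1) Word-Final Devoicing: [kefibud] → [kefibut]
(2) Medial Vowel Deletion: [kefibut] → [kefbt]
(3) Velar Palatalization: [kefbt] → [sefbt]

[sefbt]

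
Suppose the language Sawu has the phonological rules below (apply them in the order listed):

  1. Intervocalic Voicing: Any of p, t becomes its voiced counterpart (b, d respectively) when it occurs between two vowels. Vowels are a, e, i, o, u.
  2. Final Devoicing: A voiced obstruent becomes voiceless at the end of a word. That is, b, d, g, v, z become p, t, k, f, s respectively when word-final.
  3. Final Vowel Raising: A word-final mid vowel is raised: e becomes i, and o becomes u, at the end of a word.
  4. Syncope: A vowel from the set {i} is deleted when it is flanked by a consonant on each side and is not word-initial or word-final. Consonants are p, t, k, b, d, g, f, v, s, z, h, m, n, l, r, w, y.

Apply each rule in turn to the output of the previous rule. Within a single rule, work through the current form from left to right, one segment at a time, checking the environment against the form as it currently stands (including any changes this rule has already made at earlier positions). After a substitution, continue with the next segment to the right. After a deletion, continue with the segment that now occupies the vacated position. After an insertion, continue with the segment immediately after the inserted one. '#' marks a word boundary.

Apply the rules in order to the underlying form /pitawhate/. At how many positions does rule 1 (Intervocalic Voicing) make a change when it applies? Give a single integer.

1 Intervocalic Voicing: [pitawhate] → [pidawhade]
2 Final Devoicing: no change — [pidawhade]
3 Final Vowel Raising: [pidawhade] → [pidawhadi]
4 Syncope: [pidawhadi] → [pdawhadi]
Rule 1 changed 2 position(s).

2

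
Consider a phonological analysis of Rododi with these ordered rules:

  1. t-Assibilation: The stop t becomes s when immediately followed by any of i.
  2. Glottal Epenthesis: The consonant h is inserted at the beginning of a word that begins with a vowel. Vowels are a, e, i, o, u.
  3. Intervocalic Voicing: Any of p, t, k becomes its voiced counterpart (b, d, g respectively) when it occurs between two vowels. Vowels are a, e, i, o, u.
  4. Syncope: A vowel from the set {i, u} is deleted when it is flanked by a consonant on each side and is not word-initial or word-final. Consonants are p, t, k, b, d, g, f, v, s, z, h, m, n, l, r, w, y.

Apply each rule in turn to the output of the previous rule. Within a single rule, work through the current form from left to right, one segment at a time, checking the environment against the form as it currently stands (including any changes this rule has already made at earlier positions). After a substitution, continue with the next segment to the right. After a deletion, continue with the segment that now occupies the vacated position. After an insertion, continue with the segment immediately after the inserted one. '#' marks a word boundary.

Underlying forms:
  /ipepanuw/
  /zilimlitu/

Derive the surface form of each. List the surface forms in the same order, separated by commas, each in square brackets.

/ipepanuw/:
  1 t-Assibilation: no change — [ipepanuw]
  2 Glottal Epenthesis: [ipepanuw] → [hipepanuw]
  3 Intervocalic Voicing: [hipepanuw] → [hibebanuw]
  4 Syncope: [hibebanuw] → [hbebanw]
/zilimlitu/:
  1 t-Assibilation: no change — [zilimlitu]
  2 Glottal Epenthesis: no change — [zilimlitu]
  3 Intervocalic Voicing: [zilimlitu] → [zilimlidu]
  4 Syncope: [zilimlidu] → [zlmldu]

[hbebanw], [zlmldu]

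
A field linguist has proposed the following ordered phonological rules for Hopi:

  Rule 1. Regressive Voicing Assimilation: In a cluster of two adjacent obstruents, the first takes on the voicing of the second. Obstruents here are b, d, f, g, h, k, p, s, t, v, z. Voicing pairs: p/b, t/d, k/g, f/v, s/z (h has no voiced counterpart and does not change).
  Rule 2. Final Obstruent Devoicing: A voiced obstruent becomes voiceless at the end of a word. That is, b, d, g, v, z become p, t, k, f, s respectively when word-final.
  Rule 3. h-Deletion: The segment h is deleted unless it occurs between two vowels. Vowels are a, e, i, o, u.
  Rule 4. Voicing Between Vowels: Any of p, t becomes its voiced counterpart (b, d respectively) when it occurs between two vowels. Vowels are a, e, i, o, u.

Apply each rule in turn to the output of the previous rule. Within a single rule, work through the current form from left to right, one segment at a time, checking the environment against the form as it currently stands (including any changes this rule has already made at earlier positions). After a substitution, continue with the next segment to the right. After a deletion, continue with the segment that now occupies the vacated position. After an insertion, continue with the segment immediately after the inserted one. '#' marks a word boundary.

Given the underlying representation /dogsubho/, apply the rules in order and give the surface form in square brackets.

[doksubo]

Rule 1 Regressive Voicing Assimilation: [dogsubho] → [doksupho]
Rule 2 Final Obstruent Devoicing: no change — [doksupho]
Rule 3 h-Deletion: [doksupho] → [doksupo]
Rule 4 Voicing Between Vowels: [doksupo] → [doksubo]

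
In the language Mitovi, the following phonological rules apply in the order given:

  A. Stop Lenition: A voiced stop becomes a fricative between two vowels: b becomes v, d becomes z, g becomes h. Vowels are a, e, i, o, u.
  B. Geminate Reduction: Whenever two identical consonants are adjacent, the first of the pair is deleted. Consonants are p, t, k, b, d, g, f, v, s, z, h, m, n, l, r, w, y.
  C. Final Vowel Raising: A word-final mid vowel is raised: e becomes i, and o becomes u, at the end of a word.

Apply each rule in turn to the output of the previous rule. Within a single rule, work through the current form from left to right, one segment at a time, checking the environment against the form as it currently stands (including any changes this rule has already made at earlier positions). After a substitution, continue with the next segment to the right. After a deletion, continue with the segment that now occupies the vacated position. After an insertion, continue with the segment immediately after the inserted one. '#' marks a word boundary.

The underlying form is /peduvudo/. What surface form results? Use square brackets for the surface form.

A Stop Lenition: [peduvudo] → [pezuvuzo]
B Geminate Reduction: no change — [pezuvuzo]
C Final Vowel Raising: [pezuvuzo] → [pezuvuzu]

[pezuvuzu]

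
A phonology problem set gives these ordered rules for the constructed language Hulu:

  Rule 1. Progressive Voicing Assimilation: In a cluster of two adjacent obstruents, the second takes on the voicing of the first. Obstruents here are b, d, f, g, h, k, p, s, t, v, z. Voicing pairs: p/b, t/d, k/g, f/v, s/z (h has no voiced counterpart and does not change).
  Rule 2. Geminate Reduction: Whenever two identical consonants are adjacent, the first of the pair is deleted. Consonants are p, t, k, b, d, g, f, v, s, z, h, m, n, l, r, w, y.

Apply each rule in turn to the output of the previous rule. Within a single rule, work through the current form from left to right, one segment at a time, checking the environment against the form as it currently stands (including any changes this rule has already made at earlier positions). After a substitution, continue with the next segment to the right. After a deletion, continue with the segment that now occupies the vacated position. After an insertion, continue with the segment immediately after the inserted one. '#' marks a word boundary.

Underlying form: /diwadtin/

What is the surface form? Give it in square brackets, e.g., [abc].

Rule 1 Progressive Voicing Assimilation: [diwadtin] → [diwaddin]
Rule 2 Geminate Reduction: [diwaddin] → [diwadin]

[diwadin]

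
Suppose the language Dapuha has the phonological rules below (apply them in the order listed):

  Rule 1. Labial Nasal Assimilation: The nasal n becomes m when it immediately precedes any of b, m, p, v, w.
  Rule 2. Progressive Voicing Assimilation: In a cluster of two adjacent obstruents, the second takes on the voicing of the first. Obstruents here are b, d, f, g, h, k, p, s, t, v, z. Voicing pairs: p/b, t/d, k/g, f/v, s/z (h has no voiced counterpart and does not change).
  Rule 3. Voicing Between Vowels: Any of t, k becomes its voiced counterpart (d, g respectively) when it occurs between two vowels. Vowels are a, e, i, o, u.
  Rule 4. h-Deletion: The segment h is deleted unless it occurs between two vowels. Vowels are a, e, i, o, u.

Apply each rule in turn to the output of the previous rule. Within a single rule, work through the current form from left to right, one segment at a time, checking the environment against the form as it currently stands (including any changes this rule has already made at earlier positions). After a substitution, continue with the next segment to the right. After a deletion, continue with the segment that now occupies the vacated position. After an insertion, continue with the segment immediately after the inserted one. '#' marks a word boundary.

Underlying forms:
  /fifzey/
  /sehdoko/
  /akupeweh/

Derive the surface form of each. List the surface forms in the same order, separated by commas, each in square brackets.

/fifzey/:
  Rule 1 Labial Nasal Assimilation: no change — [fifzey]
  Rule 2 Progressive Voicing Assimilation: [fifzey] → [fifsey]
  Rule 3 Voicing Between Vowels: no change — [fifsey]
  Rule 4 h-Deletion: no change — [fifsey]
/sehdoko/:
  Rule 1 Labial Nasal Assimilation: no change — [sehdoko]
  Rule 2 Progressive Voicing Assimilation: [sehdoko] → [sehtoko]
  Rule 3 Voicing Between Vowels: [sehtoko] → [sehtogo]
  Rule 4 h-Deletion: [sehtogo] → [setogo]
/akupeweh/:
  Rule 1 Labial Nasal Assimilation: no change — [akupeweh]
  Rule 2 Progressive Voicing Assimilation: no change — [akupeweh]
  Rule 3 Voicing Between Vowels: [akupeweh] → [agupeweh]
  Rule 4 h-Deletion: [agupeweh] → [agupewe]

[fifsey], [setogo], [agupewe]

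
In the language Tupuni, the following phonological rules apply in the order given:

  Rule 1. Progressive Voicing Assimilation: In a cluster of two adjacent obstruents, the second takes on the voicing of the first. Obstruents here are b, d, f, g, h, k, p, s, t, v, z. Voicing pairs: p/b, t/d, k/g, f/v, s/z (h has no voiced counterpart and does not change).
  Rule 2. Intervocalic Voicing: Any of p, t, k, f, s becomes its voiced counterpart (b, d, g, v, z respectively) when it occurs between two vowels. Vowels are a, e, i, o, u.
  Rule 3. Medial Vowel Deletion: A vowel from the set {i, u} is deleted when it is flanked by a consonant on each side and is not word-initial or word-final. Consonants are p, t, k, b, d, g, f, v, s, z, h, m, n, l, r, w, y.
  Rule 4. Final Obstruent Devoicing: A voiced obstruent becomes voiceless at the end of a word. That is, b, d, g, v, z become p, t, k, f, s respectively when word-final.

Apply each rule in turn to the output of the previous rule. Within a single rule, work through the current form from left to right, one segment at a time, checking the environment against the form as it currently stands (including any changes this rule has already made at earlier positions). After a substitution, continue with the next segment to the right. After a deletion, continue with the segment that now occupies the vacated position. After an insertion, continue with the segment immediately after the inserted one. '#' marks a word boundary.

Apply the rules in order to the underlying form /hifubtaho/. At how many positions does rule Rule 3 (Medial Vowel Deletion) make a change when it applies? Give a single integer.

2

Rule 1 Progressive Voicing Assimilation: [hifubtaho] → [hifubdaho]
Rule 2 Intervocalic Voicing: [hifubdaho] → [hivubdaho]
Rule 3 Medial Vowel Deletion: [hivubdaho] → [hvbdaho]
Rule 4 Final Obstruent Devoicing: no change — [hvbdaho]
Rule Rule 3 changed 2 position(s).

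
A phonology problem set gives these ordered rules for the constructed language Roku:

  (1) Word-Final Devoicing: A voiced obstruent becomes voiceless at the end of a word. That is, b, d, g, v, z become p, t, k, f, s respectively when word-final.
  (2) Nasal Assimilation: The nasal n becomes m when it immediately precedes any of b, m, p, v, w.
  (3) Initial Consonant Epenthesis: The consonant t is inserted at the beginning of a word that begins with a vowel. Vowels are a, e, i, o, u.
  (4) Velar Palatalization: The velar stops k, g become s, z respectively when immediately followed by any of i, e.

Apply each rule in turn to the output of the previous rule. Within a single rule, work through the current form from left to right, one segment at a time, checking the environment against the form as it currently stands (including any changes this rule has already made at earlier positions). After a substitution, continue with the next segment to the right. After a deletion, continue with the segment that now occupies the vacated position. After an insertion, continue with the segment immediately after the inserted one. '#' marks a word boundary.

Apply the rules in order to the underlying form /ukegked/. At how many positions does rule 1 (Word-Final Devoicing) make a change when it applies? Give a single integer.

(1) Word-Final Devoicing: [ukegked] → [ukegket]
(2) Nasal Assimilation: no change — [ukegket]
(3) Initial Consonant Epenthesis: [ukegket] → [tukegket]
(4) Velar Palatalization: [tukegket] → [tusegset]
Rule 1 changed 1 position(s).

1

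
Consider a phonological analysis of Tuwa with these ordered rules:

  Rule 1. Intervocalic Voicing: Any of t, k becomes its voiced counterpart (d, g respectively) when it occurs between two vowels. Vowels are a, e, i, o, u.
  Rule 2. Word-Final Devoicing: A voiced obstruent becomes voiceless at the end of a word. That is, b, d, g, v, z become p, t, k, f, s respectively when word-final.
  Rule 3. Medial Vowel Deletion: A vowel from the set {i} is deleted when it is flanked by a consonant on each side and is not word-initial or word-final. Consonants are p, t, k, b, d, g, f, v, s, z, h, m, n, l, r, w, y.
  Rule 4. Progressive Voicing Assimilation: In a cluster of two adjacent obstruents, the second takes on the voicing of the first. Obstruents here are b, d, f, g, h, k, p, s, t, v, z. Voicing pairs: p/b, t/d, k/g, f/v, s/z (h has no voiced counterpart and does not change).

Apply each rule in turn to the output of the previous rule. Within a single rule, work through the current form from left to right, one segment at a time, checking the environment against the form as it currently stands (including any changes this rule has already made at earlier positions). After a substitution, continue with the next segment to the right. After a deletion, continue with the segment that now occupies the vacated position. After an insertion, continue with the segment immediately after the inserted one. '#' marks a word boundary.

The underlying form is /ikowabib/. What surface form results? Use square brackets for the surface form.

Rule 1 Intervocalic Voicing: [ikowabib] → [igowabib]
Rule 2 Word-Final Devoicing: [igowabib] → [igowabip]
Rule 3 Medial Vowel Deletion: [igowabip] → [igowabp]
Rule 4 Progressive Voicing Assimilation: [igowabp] → [igowabb]

[igowabb]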